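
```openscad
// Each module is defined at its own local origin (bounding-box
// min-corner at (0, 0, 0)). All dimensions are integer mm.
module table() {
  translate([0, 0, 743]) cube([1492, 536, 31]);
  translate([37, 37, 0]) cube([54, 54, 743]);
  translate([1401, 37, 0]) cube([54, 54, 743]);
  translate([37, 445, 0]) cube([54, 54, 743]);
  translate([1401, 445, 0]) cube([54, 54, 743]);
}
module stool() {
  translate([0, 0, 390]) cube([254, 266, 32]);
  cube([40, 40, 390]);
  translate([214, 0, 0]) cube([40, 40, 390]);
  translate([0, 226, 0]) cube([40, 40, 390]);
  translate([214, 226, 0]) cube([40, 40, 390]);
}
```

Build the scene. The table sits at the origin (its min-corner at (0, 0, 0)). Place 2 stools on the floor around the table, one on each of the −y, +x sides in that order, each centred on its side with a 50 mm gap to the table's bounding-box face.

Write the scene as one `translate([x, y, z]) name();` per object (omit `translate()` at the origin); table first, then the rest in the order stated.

table();
translate([619, -316, 0]) stool();
translate([1542, 135, 0]) stool();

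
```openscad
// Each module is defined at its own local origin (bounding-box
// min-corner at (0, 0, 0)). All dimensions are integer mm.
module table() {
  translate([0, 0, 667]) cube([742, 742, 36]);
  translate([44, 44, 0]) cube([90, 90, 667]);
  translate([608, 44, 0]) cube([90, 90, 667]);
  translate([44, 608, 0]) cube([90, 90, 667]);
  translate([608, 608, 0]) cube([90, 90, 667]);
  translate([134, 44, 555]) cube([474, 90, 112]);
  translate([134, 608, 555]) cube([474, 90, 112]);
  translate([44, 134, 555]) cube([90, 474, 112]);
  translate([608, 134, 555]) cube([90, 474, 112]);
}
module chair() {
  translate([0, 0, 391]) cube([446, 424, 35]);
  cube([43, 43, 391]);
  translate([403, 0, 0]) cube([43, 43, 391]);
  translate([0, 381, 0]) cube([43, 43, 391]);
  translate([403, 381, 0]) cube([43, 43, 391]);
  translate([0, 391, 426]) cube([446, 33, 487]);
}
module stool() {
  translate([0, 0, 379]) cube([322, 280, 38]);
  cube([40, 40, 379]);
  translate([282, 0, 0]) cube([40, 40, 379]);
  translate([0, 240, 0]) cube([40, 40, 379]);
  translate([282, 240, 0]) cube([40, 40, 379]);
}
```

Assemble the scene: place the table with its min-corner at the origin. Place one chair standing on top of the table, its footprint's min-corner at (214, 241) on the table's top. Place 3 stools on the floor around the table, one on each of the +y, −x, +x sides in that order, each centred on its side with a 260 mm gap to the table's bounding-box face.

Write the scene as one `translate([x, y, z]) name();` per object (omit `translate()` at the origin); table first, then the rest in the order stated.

table();
translate([214, 241, 703]) chair();
translate([210, 1002, 0]) stool();
translate([-582, 231, 0]) stool();
translate([1002, 231, 0]) stool();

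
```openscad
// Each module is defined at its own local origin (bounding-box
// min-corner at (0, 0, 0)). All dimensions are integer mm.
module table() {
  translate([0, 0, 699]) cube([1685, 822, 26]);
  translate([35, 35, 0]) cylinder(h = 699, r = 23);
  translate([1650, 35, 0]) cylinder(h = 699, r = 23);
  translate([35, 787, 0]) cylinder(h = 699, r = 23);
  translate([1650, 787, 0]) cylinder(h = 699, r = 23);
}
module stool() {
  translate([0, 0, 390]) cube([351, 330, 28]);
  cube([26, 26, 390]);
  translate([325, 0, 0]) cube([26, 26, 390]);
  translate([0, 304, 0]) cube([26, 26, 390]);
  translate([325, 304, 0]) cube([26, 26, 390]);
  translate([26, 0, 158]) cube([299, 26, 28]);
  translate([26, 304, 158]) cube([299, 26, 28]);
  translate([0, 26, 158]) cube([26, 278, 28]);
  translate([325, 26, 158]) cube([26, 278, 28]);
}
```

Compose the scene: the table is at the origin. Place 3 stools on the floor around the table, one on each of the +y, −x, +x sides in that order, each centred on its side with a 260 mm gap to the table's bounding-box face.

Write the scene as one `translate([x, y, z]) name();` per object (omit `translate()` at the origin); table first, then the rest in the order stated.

table();
translate([667, 1082, 0]) stool();
translate([-611, 246, 0]) stool();
translate([1945, 246, 0]) stool();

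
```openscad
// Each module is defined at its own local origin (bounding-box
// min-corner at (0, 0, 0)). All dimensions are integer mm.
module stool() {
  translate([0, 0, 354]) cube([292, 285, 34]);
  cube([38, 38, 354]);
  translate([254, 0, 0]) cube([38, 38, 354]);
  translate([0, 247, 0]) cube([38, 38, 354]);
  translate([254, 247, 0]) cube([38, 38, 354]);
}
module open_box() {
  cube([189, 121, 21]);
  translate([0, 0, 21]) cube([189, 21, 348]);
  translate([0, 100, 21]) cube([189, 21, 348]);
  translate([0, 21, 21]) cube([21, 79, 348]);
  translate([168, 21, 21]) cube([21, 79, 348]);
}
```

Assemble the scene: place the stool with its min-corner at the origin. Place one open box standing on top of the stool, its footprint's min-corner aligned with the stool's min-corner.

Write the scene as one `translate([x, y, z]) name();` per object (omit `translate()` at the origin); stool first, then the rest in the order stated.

stool();
translate([0, 0, 388]) open_box();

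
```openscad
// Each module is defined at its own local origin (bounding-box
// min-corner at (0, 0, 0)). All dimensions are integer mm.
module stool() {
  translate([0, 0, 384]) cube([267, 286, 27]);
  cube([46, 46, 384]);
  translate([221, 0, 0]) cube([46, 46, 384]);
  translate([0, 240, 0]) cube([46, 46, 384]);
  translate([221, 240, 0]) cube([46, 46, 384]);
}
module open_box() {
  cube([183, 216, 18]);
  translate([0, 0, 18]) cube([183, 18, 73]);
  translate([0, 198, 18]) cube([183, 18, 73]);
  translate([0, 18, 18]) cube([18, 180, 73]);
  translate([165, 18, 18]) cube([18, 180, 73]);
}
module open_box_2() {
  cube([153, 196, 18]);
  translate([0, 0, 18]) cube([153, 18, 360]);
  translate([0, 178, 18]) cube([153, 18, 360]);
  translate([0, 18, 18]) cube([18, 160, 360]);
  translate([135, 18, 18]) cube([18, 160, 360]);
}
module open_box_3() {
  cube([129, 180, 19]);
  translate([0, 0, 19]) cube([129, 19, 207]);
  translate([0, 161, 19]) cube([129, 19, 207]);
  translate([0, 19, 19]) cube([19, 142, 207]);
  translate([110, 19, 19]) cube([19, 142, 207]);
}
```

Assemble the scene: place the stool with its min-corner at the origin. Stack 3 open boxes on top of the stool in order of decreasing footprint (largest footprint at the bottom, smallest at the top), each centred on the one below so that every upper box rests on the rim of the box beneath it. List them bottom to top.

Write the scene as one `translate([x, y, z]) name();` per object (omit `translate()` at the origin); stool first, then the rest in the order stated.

stool();
translate([42, 35, 411]) open_box();
translate([57, 45, 502]) open_box_2();
translate([69, 53, 880]) open_box_3();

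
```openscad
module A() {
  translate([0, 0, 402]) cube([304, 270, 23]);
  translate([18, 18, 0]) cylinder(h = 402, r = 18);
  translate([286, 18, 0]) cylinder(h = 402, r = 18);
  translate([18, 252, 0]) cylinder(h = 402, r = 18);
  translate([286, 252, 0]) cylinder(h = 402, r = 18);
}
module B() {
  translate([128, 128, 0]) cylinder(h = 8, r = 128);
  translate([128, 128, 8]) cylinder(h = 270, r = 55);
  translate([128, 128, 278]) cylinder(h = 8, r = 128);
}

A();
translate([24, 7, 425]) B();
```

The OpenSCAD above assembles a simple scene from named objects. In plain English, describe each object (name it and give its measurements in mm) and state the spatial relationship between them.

A is a four-legged stool. The seat is a 304×270×23 mm slab whose top surface is at z = 425 mm; four round legs, each 36 mm in diameter, run from the floor (z = 0) to the underside of the seat, each leg's axis is inset half a diameter from the nearest pair of seat edges (so the leg's bounding box is flush with the corner).

B is a spool: two coaxial disc flanges of radius 128 mm and thickness 8 mm, joined by a core cylinder of radius 55 mm and height 270 mm. The lower flange rests on z = 0 and the three cylinders share a vertical axis.

The spool is on top of the stool, centred.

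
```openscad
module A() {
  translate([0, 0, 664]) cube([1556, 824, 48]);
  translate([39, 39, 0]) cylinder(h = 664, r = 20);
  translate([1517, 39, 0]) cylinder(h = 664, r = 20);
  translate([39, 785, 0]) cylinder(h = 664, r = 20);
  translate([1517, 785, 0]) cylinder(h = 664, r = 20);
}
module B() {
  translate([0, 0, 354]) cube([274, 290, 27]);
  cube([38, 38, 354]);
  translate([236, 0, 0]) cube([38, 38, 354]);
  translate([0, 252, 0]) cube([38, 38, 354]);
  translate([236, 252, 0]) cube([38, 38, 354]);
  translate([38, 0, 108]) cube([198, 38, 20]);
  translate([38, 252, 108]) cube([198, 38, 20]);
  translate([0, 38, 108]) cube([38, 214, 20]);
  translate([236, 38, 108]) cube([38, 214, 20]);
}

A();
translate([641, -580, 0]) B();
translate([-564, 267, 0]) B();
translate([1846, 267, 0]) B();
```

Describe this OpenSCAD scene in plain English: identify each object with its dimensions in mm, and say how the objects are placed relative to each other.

A is a rectangular dining table. The top is 1556×824×48 mm with its upper surface at z = 712 mm. It stands on four round legs of 40 mm diameter, each leg's bounding box inset 19 mm from the nearest pair of top edges, running from the floor to the underside of the top.

B is a simple wooden stool: a rectangular seat 274 mm (x) by 290 mm (y), 27 mm thick, top face at z = 381 mm, on four square legs, each 38×38 mm in cross-section. The legs rest on z = 0, each flush with a corner of the seat. Four stretchers, 38 mm wide and 20 mm tall, connect adjacent legs with their undersides at z = 108 mm, each running between the inner faces of the legs it joins and aligned with the legs' outer faces on the other axis.

Three stools sit around the table at the −y, −x, +x sides.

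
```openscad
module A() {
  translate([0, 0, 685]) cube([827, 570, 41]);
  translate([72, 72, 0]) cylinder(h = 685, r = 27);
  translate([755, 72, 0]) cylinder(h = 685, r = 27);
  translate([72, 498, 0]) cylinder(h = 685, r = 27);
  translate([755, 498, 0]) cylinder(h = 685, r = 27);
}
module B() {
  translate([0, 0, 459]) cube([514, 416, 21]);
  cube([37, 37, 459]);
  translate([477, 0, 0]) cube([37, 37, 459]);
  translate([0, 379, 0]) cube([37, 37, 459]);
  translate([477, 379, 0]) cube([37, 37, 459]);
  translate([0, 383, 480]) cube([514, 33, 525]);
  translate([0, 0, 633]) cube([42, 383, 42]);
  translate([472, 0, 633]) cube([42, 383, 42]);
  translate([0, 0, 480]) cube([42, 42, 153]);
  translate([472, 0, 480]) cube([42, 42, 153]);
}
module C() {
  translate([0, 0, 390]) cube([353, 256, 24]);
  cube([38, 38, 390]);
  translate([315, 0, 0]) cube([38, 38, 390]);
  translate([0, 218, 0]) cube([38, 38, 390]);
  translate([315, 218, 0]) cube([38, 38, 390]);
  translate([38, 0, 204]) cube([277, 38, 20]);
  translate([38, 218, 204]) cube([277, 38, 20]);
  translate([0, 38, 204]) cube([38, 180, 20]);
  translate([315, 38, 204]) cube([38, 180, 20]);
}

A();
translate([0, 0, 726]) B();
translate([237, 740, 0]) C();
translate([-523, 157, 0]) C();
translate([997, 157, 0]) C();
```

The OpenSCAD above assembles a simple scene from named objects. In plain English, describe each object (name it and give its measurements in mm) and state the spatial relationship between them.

A is a rectangular dining table. The top is 827×570×41 mm with its upper surface at z = 726 mm. It stands on four round legs of 54 mm diameter, each leg's bounding box inset 45 mm from the nearest pair of top edges, running from the floor to the underside of the top.

B is a chair. The seat is a 514×416×21 mm slab with its top at z = 480 mm, on four 37×37 mm corner legs (flush with the seat edges, standing on z = 0). A flat backrest 33 mm thick, 525 mm tall, spans the full seat width and rises from the seat top along its +y edge, rear face flush with the rear of the seat. Two armrests of 42×42 mm section run along each side from the seat's front edge to the front of the backrest, top faces 195 mm above the seat top and outer faces flush with the seat's x-edges; a 42×42 mm post under the front of each armrest stands on the seat at the front corner.

C is a four-legged stool. The seat is a 353×256×24 mm slab whose top surface is at z = 414 mm; four square legs, each 38×38 mm in cross-section, run from the floor (z = 0) to the underside of the seat, each flush with a corner of the seat. Four stretchers, 38 mm wide and 20 mm tall, connect adjacent legs with their undersides at z = 204 mm, each running between the inner faces of the legs it joins and aligned with the legs' outer faces on the other axis.

The chair is on top of the table. Three stools sit around the table at the +y, −x, +x sides.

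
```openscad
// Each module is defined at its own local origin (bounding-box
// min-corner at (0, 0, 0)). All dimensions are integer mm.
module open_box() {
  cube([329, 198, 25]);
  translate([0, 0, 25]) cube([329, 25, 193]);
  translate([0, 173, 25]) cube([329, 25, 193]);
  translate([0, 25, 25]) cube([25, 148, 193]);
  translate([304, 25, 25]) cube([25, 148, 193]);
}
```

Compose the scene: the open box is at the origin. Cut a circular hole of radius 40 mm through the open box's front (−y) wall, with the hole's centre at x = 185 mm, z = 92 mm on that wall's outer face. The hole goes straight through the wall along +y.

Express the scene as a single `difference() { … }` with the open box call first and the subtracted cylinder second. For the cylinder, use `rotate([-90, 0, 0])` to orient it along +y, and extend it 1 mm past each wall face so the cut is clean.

difference() {
  open_box();
  translate([185, -1, 92]) rotate([-90, 0, 0]) cylinder(h = 27, r = 40);
}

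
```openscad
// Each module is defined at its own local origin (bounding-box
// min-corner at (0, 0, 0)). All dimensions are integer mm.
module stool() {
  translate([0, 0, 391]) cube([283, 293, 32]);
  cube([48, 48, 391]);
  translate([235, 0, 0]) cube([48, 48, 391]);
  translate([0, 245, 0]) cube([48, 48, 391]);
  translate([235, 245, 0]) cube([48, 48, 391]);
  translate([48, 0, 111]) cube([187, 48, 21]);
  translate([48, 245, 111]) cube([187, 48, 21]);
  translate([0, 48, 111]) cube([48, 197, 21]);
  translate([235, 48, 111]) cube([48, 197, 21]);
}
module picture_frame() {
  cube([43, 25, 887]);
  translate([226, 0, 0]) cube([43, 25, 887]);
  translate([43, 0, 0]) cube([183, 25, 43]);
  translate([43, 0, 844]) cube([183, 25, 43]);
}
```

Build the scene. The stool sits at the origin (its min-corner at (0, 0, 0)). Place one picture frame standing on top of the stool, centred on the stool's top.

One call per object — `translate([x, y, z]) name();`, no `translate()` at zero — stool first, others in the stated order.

stool();
translate([7, 134, 423]) picture_frame();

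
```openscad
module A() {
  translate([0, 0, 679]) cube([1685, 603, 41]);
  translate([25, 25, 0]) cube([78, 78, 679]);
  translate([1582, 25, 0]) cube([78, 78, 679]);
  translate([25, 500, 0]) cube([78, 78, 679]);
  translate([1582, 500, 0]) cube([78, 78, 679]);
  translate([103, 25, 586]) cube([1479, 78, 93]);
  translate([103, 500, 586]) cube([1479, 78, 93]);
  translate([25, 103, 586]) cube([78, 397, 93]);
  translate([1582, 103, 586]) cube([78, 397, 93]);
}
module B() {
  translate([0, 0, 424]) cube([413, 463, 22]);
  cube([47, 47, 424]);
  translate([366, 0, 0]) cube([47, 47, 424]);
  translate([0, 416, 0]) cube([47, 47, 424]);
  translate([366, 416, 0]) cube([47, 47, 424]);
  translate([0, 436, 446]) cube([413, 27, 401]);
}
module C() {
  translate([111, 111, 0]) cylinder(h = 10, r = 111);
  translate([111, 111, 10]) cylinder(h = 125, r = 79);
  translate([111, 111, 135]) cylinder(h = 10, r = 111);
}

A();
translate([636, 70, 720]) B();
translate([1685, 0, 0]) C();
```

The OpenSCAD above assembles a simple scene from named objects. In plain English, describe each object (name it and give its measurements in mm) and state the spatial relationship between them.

A is a table with a 1685×603 mm rectangular top, 41 mm thick, top surface at z = 720 mm, supported by four 78×78 mm square legs, each inset 25 mm from the nearest pair of top edges, running from the floor. Four apron rails, 78 mm thick and 93 mm tall, run between adjacent legs with their top edges flush with the underside of the top and their outer faces flush with the legs' outer faces.

B is a chair: 413×463 mm seat, 22 mm thick, top at z = 446 mm, on four 47 mm square corner legs flush with the seat edges. A 27 mm thick backrest slab spans the full seat width, extending 401 mm above the seat top, its back face flush with the seat's +y edge.

C is a spool: two coaxial disc flanges of radius 111 mm and thickness 10 mm, joined by a core cylinder of radius 79 mm and height 125 mm. The lower flange rests on z = 0 and the three cylinders share a vertical axis.

The chair is on top of the table, centred. The spool is against the table's +x side, with their −y faces flush.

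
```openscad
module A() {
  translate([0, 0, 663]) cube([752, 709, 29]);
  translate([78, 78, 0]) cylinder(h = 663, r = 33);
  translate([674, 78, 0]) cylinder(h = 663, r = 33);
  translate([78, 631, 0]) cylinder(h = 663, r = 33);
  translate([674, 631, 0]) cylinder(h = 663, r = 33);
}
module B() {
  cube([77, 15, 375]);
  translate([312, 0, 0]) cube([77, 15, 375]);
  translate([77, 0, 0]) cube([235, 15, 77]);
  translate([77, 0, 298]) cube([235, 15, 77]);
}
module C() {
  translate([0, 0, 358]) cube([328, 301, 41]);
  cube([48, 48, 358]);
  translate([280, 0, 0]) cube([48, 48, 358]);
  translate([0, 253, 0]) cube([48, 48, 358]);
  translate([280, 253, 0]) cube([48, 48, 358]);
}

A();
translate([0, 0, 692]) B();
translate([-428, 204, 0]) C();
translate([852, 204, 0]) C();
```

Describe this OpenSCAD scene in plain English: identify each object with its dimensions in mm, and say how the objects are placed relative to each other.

A is a rectangular dining table. The top is 752×709×29 mm with its upper surface at z = 692 mm. It stands on four round legs of 66 mm diameter, each leg's bounding box inset 45 mm from the nearest pair of top edges, running from the floor to the underside of the top.

B is a picture frame with a 235×221 mm rectangular opening (x by z) and a uniform 77 mm border on every side. Frame depth is 15 mm along y. It is built from two vertical stiles running the full outside height and two horizontal rails spanning the gap between the stiles.

C is a four-legged stool. The seat is a 328×301×41 mm slab whose top surface is at z = 399 mm; four square legs, each 48×48 mm in cross-section, run from the floor (z = 0) to the underside of the seat, each flush with a corner of the seat.

The picture frame is on top of the table. Two stools sit around the table at the −x, +x sides.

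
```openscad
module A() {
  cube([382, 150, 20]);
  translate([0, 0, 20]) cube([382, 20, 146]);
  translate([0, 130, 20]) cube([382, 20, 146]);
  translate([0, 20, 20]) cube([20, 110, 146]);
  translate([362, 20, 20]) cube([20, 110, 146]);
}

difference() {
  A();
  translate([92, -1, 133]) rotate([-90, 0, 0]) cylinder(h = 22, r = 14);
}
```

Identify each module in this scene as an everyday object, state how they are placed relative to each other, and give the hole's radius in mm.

A is an open box. The open box has a circular hole through its front wall. The hole's radius is 14 mm.

The subtracted cylinder has r = 14 mm.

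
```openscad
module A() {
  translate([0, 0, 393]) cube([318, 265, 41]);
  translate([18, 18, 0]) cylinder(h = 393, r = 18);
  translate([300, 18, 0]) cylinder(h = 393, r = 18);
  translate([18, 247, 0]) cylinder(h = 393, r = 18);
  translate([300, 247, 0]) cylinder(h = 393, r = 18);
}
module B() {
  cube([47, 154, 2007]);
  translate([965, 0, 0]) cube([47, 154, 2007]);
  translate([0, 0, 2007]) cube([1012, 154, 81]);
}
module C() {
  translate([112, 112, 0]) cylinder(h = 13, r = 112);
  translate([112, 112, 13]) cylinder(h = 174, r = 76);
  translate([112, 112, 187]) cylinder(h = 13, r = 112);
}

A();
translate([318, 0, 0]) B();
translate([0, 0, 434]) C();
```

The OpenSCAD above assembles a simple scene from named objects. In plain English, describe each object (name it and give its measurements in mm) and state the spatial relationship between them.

A is a four-legged stool. The seat is 318×265 mm, 41 mm thick, top at z = 434 mm. It stands on four round legs, each 36 mm in diameter, from z = 0 to the seat underside, each leg's axis is inset half a diameter from the nearest pair of seat edges (so the leg's bounding box is flush with the corner).

B is a rectangular door frame: two vertical jambs of 47×154 mm section, 2007 mm tall, with a clear opening 918 mm wide between their inner faces. A header 81 mm tall and 154 mm deep lies on top of the jambs and spans the full outside width.

C is a spool: two coaxial disc flanges of radius 112 mm and thickness 13 mm, joined by a core cylinder of radius 76 mm and height 174 mm. The lower flange rests on z = 0 and the three cylinders share a vertical axis.

The door frame is against the stool's +x side, with their −y faces flush. The spool is on top of the stool.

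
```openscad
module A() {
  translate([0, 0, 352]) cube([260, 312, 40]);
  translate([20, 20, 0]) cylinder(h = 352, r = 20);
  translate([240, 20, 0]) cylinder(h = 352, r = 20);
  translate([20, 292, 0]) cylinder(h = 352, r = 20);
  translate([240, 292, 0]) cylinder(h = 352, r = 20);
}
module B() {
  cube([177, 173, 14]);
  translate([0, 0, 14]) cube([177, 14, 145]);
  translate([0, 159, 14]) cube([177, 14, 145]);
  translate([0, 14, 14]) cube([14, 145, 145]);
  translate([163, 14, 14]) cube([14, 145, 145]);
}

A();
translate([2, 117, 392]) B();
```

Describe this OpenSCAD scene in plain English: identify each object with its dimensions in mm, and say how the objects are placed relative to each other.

A is a four-legged stool. The seat is 260×312 mm, 40 mm thick, top at z = 392 mm. It stands on four round legs, each 40 mm in diameter, from z = 0 to the seat underside, each leg's axis is inset half a diameter from the nearest pair of seat edges (so the leg's bounding box is flush with the corner).

B is an open storage box with external size 177×173×159 mm and wall thickness 14 mm (the base is also 14 mm thick). The base covers the whole footprint; the four walls stand on the base, with the y-facing walls full-width and the x-facing walls fitting between their inner faces.

The open box is on top of the stool.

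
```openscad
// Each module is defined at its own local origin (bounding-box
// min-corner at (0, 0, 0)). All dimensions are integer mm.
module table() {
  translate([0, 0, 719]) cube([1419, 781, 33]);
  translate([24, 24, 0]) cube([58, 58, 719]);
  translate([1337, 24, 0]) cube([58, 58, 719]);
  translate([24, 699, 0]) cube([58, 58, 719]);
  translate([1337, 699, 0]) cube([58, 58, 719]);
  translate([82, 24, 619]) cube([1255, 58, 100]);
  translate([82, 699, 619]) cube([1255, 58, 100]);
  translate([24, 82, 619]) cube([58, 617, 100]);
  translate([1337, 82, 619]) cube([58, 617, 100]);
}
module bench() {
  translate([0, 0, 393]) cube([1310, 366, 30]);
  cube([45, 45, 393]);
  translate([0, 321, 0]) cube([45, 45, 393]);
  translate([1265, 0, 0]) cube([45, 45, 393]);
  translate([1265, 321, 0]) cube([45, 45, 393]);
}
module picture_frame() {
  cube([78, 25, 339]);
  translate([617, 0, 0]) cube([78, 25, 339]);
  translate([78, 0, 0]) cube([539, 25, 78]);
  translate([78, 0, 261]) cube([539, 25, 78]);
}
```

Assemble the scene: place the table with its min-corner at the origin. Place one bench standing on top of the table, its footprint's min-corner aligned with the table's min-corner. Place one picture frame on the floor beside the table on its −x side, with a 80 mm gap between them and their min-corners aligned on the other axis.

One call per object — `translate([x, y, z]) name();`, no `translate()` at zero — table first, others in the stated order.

table();
translate([0, 0, 752]) bench();
translate([-775, 0, 0]) picture_frame();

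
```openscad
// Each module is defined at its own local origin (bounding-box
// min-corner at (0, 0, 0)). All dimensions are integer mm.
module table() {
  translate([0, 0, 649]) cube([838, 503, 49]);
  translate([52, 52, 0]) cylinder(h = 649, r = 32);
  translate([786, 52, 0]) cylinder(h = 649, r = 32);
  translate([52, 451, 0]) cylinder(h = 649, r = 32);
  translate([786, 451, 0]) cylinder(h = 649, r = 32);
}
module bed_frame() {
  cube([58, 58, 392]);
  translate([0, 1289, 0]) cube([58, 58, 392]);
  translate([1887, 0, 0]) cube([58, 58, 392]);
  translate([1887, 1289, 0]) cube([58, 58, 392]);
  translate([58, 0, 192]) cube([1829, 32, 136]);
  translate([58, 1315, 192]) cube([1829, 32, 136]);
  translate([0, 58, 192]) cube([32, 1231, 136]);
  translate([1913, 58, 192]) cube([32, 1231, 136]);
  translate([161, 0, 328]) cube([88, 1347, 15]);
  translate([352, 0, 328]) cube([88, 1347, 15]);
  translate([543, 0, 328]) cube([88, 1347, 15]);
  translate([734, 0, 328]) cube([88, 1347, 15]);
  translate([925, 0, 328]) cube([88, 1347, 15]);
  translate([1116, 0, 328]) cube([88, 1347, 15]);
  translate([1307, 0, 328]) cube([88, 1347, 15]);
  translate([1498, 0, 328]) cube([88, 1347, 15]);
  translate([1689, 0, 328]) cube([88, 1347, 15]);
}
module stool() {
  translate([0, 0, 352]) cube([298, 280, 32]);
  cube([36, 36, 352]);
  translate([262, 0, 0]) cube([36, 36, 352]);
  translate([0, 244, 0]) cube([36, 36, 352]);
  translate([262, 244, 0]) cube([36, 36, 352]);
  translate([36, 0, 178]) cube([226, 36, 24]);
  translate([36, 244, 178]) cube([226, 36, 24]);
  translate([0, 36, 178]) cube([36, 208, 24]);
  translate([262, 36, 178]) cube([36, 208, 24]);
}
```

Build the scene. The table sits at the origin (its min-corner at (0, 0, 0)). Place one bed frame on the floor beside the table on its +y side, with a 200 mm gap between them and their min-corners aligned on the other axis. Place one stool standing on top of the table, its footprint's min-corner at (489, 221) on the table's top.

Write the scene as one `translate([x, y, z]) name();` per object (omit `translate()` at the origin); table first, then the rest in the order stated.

table();
translate([0, 703, 0]) bed_frame();
translate([489, 221, 698]) stool();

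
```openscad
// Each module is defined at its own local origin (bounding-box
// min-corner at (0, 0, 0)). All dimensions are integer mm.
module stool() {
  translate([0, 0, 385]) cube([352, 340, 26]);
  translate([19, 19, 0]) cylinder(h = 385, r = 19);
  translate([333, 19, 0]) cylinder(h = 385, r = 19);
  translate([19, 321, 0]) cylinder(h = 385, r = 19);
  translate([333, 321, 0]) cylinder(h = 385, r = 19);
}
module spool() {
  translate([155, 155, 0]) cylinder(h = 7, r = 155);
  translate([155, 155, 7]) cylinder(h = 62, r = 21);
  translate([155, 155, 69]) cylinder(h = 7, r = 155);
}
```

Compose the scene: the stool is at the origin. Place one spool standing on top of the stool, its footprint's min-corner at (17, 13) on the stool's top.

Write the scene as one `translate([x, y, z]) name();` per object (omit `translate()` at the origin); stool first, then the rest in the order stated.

stool();
translate([17, 13, 411]) spool();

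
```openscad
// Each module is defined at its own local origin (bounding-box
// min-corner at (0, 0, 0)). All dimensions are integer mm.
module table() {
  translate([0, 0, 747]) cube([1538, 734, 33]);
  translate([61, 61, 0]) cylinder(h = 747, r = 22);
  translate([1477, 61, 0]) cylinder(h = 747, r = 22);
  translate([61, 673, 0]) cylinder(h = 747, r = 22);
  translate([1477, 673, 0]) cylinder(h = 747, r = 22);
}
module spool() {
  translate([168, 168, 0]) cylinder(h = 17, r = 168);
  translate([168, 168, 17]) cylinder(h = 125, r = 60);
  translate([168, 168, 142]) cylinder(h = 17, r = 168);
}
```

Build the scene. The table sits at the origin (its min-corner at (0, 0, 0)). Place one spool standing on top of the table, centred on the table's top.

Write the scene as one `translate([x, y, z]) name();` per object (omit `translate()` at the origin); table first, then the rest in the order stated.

table();
translate([601, 199, 780]) spool();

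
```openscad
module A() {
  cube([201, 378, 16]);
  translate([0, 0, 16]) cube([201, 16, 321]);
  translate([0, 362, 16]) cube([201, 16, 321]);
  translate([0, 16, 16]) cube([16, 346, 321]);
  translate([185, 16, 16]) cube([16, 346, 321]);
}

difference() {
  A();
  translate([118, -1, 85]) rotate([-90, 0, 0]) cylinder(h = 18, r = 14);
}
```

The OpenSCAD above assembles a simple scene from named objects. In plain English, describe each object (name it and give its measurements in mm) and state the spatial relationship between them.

A is an open storage box with external size 201×378×337 mm and wall thickness 16 mm (the base is also 16 mm thick). The base covers the whole footprint; the four walls stand on the base, with the y-facing walls full-width and the x-facing walls fitting between their inner faces.

The open box has a circular hole of radius 14 mm through its front wall, centred at (x = 118, z = 85).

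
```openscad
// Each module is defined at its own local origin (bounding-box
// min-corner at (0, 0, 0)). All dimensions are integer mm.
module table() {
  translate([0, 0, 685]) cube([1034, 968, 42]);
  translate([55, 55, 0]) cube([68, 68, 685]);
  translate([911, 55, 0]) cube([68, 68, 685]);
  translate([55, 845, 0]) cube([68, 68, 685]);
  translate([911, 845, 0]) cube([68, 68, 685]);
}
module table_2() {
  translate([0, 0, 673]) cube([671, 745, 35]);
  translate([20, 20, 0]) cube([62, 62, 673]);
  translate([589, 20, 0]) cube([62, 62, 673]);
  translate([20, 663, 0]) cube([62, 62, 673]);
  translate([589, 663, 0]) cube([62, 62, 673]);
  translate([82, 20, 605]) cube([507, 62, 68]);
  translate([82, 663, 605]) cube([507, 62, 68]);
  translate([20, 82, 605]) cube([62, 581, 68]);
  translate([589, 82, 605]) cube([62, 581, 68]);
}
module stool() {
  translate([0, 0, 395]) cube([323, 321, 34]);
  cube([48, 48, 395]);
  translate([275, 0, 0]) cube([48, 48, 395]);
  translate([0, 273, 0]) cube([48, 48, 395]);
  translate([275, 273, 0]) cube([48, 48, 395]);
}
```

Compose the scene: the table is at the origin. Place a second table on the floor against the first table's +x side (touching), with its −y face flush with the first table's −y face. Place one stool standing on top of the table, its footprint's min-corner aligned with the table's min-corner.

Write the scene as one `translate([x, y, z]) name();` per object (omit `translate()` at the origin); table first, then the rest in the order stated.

table();
translate([1034, 0, 0]) table_2();
translate([0, 0, 727]) stool();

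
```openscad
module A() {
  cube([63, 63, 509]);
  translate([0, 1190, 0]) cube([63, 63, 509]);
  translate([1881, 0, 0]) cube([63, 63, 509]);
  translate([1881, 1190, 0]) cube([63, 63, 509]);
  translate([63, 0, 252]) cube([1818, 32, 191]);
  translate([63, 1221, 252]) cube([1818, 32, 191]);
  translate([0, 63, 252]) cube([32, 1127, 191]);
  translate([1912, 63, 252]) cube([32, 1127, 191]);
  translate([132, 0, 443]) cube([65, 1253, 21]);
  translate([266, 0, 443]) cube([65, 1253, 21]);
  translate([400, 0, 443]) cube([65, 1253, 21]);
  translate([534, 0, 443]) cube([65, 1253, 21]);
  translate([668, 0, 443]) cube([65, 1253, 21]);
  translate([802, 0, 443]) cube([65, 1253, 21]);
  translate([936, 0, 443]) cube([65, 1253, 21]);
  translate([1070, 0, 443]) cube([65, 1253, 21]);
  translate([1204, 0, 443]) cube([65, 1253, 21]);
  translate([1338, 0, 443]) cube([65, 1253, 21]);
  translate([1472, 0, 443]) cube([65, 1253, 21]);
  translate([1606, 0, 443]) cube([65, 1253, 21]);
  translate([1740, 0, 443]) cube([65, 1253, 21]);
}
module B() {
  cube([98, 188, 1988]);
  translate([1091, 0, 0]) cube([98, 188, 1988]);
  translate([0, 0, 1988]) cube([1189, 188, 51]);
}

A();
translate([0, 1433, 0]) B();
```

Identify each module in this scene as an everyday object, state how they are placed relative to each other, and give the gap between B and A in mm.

The door frame's nearest face is 180 mm from the bed frame's +y face.

A is a bed frame. B is a door frame. The door frame is on the floor beside the bed frame on its +y side. The gap between the door frame and the bed frame is 180 mm.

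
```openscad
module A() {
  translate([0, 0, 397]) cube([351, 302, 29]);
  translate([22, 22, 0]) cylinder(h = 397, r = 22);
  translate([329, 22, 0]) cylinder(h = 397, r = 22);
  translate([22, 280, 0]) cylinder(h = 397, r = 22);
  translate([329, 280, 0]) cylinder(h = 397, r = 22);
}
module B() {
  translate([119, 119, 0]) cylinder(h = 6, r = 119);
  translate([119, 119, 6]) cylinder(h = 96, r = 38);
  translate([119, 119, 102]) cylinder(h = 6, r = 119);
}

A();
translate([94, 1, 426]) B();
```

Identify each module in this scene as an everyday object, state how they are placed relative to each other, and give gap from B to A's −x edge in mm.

A is a stool. B is a spool. The spool is on top of the stool. The gap from the spool to the stool's −x edge is 94 mm.

The spool's min-x is at 94; the stool's min-x is 0; gap = 94 mm.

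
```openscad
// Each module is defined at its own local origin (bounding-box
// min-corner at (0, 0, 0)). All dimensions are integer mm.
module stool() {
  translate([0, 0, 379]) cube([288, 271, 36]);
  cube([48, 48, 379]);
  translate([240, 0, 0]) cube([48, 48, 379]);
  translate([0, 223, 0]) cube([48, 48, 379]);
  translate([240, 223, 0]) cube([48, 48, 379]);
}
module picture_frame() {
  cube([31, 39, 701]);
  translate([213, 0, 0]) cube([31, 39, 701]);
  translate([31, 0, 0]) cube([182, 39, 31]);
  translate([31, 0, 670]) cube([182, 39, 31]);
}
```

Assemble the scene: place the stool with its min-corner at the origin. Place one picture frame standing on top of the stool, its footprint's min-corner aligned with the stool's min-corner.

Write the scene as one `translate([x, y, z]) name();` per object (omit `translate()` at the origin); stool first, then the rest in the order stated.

stool();
translate([0, 0, 415]) picture_frame();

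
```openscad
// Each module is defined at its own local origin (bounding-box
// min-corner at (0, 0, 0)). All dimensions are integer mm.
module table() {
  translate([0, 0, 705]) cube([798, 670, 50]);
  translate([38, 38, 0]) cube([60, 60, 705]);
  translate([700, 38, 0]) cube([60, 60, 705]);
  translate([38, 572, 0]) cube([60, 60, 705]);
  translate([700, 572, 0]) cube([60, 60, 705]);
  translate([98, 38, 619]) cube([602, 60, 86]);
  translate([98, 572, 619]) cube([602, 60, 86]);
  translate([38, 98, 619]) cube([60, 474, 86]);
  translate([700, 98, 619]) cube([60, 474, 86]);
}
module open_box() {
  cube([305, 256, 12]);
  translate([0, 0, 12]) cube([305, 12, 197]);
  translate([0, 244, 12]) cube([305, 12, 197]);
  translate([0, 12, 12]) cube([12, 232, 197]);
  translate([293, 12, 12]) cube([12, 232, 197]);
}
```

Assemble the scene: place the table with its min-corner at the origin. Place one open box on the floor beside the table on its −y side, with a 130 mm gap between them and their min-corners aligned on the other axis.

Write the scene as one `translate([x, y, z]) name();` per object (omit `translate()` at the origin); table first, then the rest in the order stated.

table();
translate([0, -386, 0]) open_box();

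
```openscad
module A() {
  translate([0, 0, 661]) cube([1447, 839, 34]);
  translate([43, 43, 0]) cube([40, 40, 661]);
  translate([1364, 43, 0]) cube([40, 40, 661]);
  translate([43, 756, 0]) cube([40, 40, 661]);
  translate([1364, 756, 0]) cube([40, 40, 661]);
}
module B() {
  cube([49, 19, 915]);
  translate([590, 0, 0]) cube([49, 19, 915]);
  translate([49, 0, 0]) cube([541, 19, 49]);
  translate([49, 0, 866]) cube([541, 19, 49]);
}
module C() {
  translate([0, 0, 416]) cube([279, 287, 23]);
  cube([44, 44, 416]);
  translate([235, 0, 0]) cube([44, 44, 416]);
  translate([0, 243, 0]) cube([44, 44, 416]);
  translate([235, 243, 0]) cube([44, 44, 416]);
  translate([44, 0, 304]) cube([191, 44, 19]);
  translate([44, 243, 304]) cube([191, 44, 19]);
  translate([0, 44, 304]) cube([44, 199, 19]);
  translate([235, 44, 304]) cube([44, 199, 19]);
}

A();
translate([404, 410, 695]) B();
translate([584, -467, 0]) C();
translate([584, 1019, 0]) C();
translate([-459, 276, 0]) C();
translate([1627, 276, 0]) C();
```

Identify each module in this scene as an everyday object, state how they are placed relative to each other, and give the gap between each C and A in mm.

A is a table. B is a picture frame. C is a stool. The picture frame is on top of the table, centred. Four stools sit around the table at the −y, +y, −x, +x sides. The gap between each stool and the table is 180 mm.

Each stool's nearest face is 180 mm from the table's bounding box.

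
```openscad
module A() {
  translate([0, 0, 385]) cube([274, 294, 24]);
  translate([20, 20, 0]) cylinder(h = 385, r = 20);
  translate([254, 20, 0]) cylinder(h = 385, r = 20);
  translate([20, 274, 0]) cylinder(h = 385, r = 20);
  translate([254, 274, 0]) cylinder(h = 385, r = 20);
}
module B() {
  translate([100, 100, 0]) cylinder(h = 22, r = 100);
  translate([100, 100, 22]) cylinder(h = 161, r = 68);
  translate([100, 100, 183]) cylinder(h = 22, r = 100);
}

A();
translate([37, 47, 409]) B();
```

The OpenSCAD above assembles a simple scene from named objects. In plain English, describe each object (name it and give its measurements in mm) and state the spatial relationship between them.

A is a four-legged stool. The seat is 274×294 mm, 24 mm thick, top at z = 409 mm. It stands on four round legs, each 40 mm in diameter, from z = 0 to the seat underside, each leg's axis is inset half a diameter from the nearest pair of seat edges (so the leg's bounding box is flush with the corner).

B is a spool: two coaxial disc flanges of radius 100 mm and thickness 22 mm, joined by a core cylinder of radius 68 mm and height 161 mm. The lower flange rests on z = 0 and the three cylinders share a vertical axis.

The spool is on top of the stool, centred.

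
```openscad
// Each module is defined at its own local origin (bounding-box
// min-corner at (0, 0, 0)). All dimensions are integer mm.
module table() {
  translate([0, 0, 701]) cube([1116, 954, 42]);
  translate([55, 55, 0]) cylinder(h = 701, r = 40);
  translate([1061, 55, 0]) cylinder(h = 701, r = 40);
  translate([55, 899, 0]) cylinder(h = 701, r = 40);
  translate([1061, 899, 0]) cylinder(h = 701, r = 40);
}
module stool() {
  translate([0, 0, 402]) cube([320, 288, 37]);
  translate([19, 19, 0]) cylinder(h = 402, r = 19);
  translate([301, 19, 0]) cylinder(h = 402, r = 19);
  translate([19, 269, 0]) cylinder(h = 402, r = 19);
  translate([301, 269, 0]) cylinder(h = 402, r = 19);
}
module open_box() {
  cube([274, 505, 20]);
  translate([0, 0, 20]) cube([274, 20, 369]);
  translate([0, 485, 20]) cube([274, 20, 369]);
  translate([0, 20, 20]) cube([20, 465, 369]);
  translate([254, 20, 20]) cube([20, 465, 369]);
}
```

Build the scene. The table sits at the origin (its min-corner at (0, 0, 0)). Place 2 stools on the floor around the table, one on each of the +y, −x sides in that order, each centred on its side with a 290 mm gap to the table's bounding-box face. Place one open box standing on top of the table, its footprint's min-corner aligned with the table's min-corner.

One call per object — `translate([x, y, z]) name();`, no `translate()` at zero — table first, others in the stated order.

table();
translate([398, 1244, 0]) stool();
translate([-610, 333, 0]) stool();
translate([0, 0, 743]) open_box();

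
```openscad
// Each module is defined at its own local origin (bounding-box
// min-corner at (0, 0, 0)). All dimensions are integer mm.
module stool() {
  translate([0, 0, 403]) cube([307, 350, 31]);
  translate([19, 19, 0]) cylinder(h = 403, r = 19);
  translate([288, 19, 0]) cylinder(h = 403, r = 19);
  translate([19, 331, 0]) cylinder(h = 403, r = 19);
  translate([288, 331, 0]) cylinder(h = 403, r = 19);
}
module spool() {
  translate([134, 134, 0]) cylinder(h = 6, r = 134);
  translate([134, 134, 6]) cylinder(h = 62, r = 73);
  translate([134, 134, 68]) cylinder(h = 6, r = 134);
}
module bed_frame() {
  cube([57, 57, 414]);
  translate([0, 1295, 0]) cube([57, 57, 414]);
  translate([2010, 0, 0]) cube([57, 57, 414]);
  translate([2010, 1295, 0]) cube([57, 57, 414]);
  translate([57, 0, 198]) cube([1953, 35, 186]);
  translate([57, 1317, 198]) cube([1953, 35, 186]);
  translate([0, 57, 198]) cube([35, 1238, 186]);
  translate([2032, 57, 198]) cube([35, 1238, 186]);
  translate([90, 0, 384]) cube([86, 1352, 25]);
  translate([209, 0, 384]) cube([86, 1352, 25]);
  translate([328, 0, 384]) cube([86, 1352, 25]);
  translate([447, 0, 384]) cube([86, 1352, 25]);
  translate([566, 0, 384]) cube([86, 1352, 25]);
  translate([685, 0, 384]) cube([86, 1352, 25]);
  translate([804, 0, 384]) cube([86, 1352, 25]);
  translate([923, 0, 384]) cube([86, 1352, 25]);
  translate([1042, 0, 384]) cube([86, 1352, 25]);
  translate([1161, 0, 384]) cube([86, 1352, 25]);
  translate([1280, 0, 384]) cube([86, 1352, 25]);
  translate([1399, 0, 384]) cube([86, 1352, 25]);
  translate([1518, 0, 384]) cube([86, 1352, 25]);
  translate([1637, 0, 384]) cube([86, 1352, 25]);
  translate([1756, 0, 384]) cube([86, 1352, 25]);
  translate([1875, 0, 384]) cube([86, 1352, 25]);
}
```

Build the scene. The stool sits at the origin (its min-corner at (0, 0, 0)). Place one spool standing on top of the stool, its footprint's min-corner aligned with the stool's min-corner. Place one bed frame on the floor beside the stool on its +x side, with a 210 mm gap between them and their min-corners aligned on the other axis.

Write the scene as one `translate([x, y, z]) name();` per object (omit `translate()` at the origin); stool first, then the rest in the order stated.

stool();
translate([0, 0, 434]) spool();
translate([517, 0, 0]) bed_frame();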